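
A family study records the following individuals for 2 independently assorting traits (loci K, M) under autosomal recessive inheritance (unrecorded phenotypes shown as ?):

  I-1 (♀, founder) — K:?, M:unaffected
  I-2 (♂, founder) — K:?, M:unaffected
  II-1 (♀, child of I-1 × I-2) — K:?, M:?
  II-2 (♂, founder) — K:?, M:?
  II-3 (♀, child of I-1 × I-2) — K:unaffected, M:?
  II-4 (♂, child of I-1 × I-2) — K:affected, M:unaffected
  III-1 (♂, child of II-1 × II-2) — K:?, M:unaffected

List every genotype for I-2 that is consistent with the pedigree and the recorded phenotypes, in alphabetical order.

I-2 ∈ {Kk MM, Kk Mm, kk MM, kk Mm}

K/I-1 ? ·: Kk|kk
K/I-2 ? ·: Kk|kk
K/II-1 ? I-1×I-2: KK|Kk|kk
K/II-2 ? ·: KK|Kk|kk
K/II-3 un I-1×I-2: KK|Kk
K/II-4 aff I-1×I-2: kk
K/III-1 ? II-1×II-2: KK|Kk|kk
⇒ K over [I-1,I-2,II-1,II-2,II-3,II-4,III-1]: 52 consistent
M/I-1 un ·: MM|Mm
M/I-2 un ·: MM|Mm
M/II-1 ? I-1×I-2: MM|Mm|mm
M/II-2 ? ·: MM|Mm|mm
M/II-3 ? I-1×I-2: MM|Mm|mm
M/II-4 un I-1×I-2: MM|Mm
M/III-1 un II-1×II-2: MM|Mm
⇒ M over [I-1,I-2,II-1,II-2,II-3,II-4,III-1]: 142 consistent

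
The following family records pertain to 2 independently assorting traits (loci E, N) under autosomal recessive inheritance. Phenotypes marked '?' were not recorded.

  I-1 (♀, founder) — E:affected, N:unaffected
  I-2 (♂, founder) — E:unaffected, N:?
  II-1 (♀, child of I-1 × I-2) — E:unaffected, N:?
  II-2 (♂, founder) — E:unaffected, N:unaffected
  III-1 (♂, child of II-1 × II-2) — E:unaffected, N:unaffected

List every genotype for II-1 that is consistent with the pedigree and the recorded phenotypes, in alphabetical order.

II-1 ∈ {Ee NN, Ee Nn, Ee nn}

E/I-1 aff ·: ee
E/I-2 un ·: EE|Ee
E/II-1 un I-1×I-2: Ee
E/II-2 un ·: EE|Ee
E/III-1 un II-1×II-2: EE|Ee
⇒ E over [I-1,I-2,II-1,II-2,III-1]: 8 consistent
N/I-1 un ·: NN|Nn
N/I-2 ? ·: NN|Nn|nn
N/II-1 ? I-1×I-2: NN|Nn|nn
N/II-2 un ·: NN|Nn
N/III-1 un II-1×II-2: NN|Nn
⇒ N over [I-1,I-2,II-1,II-2,III-1]: 36 consistent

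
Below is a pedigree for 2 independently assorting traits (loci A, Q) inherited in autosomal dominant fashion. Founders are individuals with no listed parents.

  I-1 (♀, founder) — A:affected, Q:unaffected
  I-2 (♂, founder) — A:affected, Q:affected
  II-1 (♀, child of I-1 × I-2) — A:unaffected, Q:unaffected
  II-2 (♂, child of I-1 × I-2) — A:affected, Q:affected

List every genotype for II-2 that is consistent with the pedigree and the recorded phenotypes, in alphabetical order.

A/I-1 aff ·: Aa
A/I-2 aff ·: Aa
A/II-1 un I-1×I-2: aa
A/II-2 aff I-1×I-2: Aa|AA
⇒ A over [I-1,I-2,II-1,II-2]: 2 consistent
Q/I-1 un ·: qq
Q/I-2 aff ·: Qq
Q/II-1 un I-1×I-2: qq
Q/II-2 aff I-1×I-2: Qq
⇒ Q over [I-1,I-2,II-1,II-2]: 1 consistent

II-2 ∈ {AA Qq, Aa Qq}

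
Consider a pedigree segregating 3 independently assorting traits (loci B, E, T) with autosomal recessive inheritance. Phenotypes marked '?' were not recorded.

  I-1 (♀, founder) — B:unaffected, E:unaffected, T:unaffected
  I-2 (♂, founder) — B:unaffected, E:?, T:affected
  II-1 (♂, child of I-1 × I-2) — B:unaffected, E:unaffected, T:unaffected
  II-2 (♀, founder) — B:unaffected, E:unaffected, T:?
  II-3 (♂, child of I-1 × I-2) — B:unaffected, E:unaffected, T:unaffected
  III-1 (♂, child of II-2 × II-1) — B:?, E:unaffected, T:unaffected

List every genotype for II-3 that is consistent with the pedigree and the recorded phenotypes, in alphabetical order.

II-3 ∈ {BB EE Tt, BB Ee Tt, Bb EE Tt, Bb Ee Tt}

B/I-1 un ·: BB|Bb
B/I-2 un ·: BB|Bb
B/II-1 un I-1×I-2: BB|Bb
B/II-2 un ·: BB|Bb
B/II-3 un I-1×I-2: BB|Bb
B/III-1 ? II-2×II-1: BB|Bb|bb
⇒ B over [I-1,I-2,II-1,II-2,II-3,III-1]: 51 consistent
E/I-1 un ·: EE|Ee
E/I-2 ? ·: EE|Ee|ee
E/II-1 un I-1×I-2: EE|Ee
E/II-2 un ·: EE|Ee
E/II-3 un I-1×I-2: EE|Ee
E/III-1 un II-2×II-1: EE|Ee
⇒ E over [I-1,I-2,II-1,II-2,II-3,III-1]: 53 consistent
T/I-1 un ·: TT|Tt
T/I-2 aff ·: tt
T/II-1 un I-1×I-2: Tt
T/II-2 ? ·: TT|Tt|tt
T/II-3 un I-1×I-2: Tt
T/III-1 un II-2×II-1: TT|Tt
⇒ T over [I-1,I-2,II-1,II-2,II-3,III-1]: 10 consistent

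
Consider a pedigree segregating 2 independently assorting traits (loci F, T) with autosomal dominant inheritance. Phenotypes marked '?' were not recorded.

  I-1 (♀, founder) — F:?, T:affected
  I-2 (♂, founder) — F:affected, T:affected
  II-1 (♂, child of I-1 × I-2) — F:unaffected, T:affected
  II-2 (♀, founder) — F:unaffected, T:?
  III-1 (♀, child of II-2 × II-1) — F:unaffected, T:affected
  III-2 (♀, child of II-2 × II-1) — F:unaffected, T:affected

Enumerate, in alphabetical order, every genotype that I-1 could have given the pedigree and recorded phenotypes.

F/I-1 ? ·: ff|Ff
F/I-2 aff ·: Ff
F/II-1 un I-1×I-2: ff
F/II-2 un ·: ff
F/III-1 un II-2×II-1: ff
F/III-2 un II-2×II-1: ff
⇒ F over [I-1,I-2,II-1,II-2,III-1,III-2]: 2 consistent
T/I-1 aff ·: Tt|TT
T/I-2 aff ·: Tt|TT
T/II-1 aff I-1×I-2: Tt|TT
T/II-2 ? ·: tt|Tt|TT
T/III-1 aff II-2×II-1: Tt|TT
T/III-2 aff II-2×II-1: Tt|TT
⇒ T over [I-1,I-2,II-1,II-2,III-1,III-2]: 51 consistent

I-1 ∈ {Ff TT, Ff Tt, ff TT, ff Tt}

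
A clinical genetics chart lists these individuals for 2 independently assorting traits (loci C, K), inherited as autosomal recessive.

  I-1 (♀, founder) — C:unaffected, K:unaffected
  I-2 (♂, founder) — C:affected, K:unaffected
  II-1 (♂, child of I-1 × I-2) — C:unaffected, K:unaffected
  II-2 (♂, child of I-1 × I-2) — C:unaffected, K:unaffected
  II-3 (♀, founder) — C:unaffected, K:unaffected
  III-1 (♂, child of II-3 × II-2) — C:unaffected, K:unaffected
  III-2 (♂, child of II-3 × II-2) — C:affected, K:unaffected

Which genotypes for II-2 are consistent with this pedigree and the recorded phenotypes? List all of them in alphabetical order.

II-2 ∈ {Cc KK, Cc Kk}

C/I-1 un ·: CC|Cc
C/I-2 aff ·: cc
C/II-1 un I-1×I-2: Cc
C/II-2 un I-1×I-2: Cc
C/II-3 un ·: Cc
C/III-1 un II-3×II-2: CC|Cc
C/III-2 aff II-3×II-2: cc
⇒ C over [I-1,I-2,II-1,II-2,II-3,III-1,III-2]: 4 consistent
K/I-1 un ·: KK|Kk
K/I-2 un ·: KK|Kk
K/II-1 un I-1×I-2: KK|Kk
K/II-2 un I-1×I-2: KK|Kk
K/II-3 un ·: KK|Kk
K/III-1 un II-3×II-2: KK|Kk
K/III-2 un II-3×II-2: KK|Kk
⇒ K over [I-1,I-2,II-1,II-2,II-3,III-1,III-2]: 83 consistent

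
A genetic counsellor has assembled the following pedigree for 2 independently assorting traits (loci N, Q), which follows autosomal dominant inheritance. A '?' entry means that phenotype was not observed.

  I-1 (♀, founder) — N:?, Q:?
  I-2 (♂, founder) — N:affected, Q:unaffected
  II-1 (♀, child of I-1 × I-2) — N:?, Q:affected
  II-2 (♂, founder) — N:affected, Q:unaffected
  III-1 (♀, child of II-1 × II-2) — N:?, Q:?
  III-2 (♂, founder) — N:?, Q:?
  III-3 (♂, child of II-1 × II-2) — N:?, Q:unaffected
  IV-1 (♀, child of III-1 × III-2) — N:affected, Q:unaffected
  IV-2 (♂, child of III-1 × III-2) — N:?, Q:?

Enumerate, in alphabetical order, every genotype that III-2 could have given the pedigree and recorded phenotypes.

III-2 ∈ {NN Qq, NN qq, Nn Qq, Nn qq, nn Qq, nn qq}

N/I-1 ? ·: nn|Nn|NN
N/I-2 aff ·: Nn|NN
N/II-1 ? I-1×I-2: nn|Nn|NN
N/II-2 aff ·: Nn|NN
N/III-1 ? II-1×II-2: nn|Nn|NN
N/III-2 ? ·: nn|Nn|NN
N/III-3 ? II-1×II-2: nn|Nn|NN
N/IV-1 aff III-1×III-2: Nn|NN
N/IV-2 ? III-1×III-2: nn|Nn|NN
⇒ N over [I-1,I-2,II-1,II-2,III-1,III-2,III-3,IV-1,IV-2]: 747 consistent
Q/I-1 ? ·: Qq|QQ
Q/I-2 un ·: qq
Q/II-1 aff I-1×I-2: Qq
Q/II-2 un ·: qq
Q/III-1 ? II-1×II-2: qq|Qq
Q/III-2 ? ·: qq|Qq
Q/III-3 un II-1×II-2: qq
Q/IV-1 un III-1×III-2: qq
Q/IV-2 ? III-1×III-2: qq|Qq|QQ
⇒ Q over [I-1,I-2,II-1,II-2,III-1,III-2,III-3,IV-1,IV-2]: 16 consistent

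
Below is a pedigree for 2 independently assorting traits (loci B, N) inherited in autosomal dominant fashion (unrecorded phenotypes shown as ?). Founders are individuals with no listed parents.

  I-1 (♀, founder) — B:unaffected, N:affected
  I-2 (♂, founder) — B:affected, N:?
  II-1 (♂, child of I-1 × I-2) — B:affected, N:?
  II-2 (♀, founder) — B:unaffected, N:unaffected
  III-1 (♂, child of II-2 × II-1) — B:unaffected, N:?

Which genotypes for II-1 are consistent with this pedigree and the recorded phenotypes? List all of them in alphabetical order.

B/I-1 un ·: bb
B/I-2 aff ·: Bb|BB
B/II-1 aff I-1×I-2: Bb
B/II-2 un ·: bb
B/III-1 un II-2×II-1: bb
⇒ B over [I-1,I-2,II-1,II-2,III-1]: 2 consistent
N/I-1 aff ·: Nn|NN
N/I-2 ? ·: nn|Nn|NN
N/II-1 ? I-1×I-2: nn|Nn|NN
N/II-2 un ·: nn
N/III-1 ? II-2×II-1: nn|Nn
⇒ N over [I-1,I-2,II-1,II-2,III-1]: 16 consistent

II-1 ∈ {Bb NN, Bb Nn, Bb nn}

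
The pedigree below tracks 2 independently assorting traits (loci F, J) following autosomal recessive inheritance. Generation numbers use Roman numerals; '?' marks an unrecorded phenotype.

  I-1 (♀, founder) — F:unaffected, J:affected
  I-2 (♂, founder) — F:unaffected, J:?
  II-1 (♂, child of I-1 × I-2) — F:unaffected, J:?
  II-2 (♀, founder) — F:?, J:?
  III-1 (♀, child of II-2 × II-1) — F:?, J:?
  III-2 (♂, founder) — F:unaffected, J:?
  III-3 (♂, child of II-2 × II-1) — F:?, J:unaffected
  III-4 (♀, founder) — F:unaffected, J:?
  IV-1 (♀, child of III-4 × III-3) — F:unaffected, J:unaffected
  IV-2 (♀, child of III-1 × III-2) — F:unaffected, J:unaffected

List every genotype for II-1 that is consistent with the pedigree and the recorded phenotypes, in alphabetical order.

F/I-1 un ·: FF|Ff
F/I-2 un ·: FF|Ff
F/II-1 un I-1×I-2: FF|Ff
F/II-2 ? ·: FF|Ff|ff
F/III-1 ? II-2×II-1: FF|Ff|ff
F/III-2 un ·: FF|Ff
F/III-3 ? II-2×II-1: FF|Ff|ff
F/III-4 un ·: FF|Ff
F/IV-1 un III-4×III-3: FF|Ff
F/IV-2 un III-1×III-2: FF|Ff
⇒ F over [I-1,I-2,II-1,II-2,III-1,III-2,III-3,III-4,IV-1,IV-2]: 794 consistent
J/I-1 aff ·: jj
J/I-2 ? ·: JJ|Jj|jj
J/II-1 ? I-1×I-2: Jj|jj
J/II-2 ? ·: JJ|Jj|jj
J/III-1 ? II-2×II-1: JJ|Jj|jj
J/III-2 ? ·: JJ|Jj|jj
J/III-3 un II-2×II-1: JJ|Jj
J/III-4 ? ·: JJ|Jj|jj
J/IV-1 un III-4×III-3: JJ|Jj
J/IV-2 un III-1×III-2: JJ|Jj
⇒ J over [I-1,I-2,II-1,II-2,III-1,III-2,III-3,III-4,IV-1,IV-2]: 550 consistent

II-1 ∈ {FF Jj, FF jj, Ff Jj, Ff jj}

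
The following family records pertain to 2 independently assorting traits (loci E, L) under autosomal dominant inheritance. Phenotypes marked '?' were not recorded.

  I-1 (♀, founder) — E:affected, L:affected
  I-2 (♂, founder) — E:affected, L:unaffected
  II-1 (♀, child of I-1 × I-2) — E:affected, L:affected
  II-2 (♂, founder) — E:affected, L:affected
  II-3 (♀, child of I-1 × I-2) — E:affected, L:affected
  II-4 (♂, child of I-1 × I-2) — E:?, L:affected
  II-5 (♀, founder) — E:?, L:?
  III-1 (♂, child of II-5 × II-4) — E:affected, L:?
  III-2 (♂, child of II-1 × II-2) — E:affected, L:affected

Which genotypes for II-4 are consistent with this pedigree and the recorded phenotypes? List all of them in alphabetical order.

E/I-1 aff ·: Ee|EE
E/I-2 aff ·: Ee|EE
E/II-1 aff I-1×I-2: Ee|EE
E/II-2 aff ·: Ee|EE
E/II-3 aff I-1×I-2: Ee|EE
E/II-4 ? I-1×I-2: ee|Ee|EE
E/II-5 ? ·: ee|Ee|EE
E/III-1 aff II-5×II-4: Ee|EE
E/III-2 aff II-1×II-2: Ee|EE
⇒ E over [I-1,I-2,II-1,II-2,II-3,II-4,II-5,III-1,III-2]: 418 consistent
L/I-1 aff ·: Ll|LL
L/I-2 un ·: ll
L/II-1 aff I-1×I-2: Ll
L/II-2 aff ·: Ll|LL
L/II-3 aff I-1×I-2: Ll
L/II-4 aff I-1×I-2: Ll
L/II-5 ? ·: ll|Ll|LL
L/III-1 ? II-5×II-4: ll|Ll|LL
L/III-2 aff II-1×II-2: Ll|LL
⇒ L over [I-1,I-2,II-1,II-2,II-3,II-4,II-5,III-1,III-2]: 56 consistent

II-4 ∈ {EE Ll, Ee Ll, ee Ll}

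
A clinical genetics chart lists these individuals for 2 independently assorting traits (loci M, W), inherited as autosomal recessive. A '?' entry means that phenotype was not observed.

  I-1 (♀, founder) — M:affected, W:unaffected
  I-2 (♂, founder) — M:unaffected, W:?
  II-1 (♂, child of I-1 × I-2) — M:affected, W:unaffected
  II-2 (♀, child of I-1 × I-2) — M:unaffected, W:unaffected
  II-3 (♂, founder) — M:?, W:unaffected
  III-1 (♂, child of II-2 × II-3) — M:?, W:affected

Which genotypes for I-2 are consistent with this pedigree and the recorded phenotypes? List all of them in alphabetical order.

M/I-1 aff ·: mm
M/I-2 un ·: Mm
M/II-1 aff I-1×I-2: mm
M/II-2 un I-1×I-2: Mm
M/II-3 ? ·: MM|Mm|mm
M/III-1 ? II-2×II-3: MM|Mm|mm
⇒ M over [I-1,I-2,II-1,II-2,II-3,III-1]: 7 consistent
W/I-1 un ·: WW|Ww
W/I-2 ? ·: WW|Ww|ww
W/II-1 un I-1×I-2: WW|Ww
W/II-2 un I-1×I-2: Ww
W/II-3 un ·: Ww
W/III-1 aff II-2×II-3: ww
⇒ W over [I-1,I-2,II-1,II-2,II-3,III-1]: 8 consistent

I-2 ∈ {Mm WW, Mm Ww, Mm ww}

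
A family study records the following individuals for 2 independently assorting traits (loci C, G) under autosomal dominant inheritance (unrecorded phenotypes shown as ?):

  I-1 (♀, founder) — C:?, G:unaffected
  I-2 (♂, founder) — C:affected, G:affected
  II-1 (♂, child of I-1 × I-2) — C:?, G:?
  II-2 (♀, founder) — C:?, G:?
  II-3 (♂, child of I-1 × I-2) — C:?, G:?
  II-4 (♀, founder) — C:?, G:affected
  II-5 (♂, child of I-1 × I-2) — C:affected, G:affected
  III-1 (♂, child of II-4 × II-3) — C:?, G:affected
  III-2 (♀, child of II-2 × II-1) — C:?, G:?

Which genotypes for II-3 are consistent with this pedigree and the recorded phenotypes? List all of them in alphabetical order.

II-3 ∈ {CC Gg, CC gg, Cc Gg, Cc gg, cc Gg, cc gg}

C/I-1 ? ·: cc|Cc|CC
C/I-2 aff ·: Cc|CC
C/II-1 ? I-1×I-2: cc|Cc|CC
C/II-2 ? ·: cc|Cc|CC
C/II-3 ? I-1×I-2: cc|Cc|CC
C/II-4 ? ·: cc|Cc|CC
C/II-5 aff I-1×I-2: Cc|CC
C/III-1 ? II-4×II-3: cc|Cc|CC
C/III-2 ? II-2×II-1: cc|Cc|CC
⇒ C over [I-1,I-2,II-1,II-2,II-3,II-4,II-5,III-1,III-2]: 1120 consistent
G/I-1 un ·: gg
G/I-2 aff ·: Gg|GG
G/II-1 ? I-1×I-2: gg|Gg
G/II-2 ? ·: gg|Gg|GG
G/II-3 ? I-1×I-2: gg|Gg
G/II-4 aff ·: Gg|GG
G/II-5 aff I-1×I-2: Gg
G/III-1 aff II-4×II-3: Gg|GG
G/III-2 ? II-2×II-1: gg|Gg|GG
⇒ G over [I-1,I-2,II-1,II-2,II-3,II-4,II-5,III-1,III-2]: 94 consistent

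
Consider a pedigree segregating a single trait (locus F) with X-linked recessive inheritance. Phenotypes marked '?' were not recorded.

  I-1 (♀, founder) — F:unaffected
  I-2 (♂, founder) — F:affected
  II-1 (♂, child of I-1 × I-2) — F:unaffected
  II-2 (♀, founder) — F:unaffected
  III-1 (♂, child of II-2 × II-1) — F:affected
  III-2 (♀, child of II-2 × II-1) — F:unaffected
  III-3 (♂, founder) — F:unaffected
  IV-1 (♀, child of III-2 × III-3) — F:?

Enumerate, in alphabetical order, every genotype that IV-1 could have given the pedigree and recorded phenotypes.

IV-1 ∈ {X^FX^F, X^FX^f}

F/I-1 un ·: X^FX^F|X^FX^f
F/I-2 aff ·: X^fY
F/II-1 un I-1×I-2: X^FY
F/II-2 un ·: X^FX^f
F/III-1 aff II-2×II-1: X^fY
F/III-2 un II-2×II-1: X^FX^F|X^FX^f
F/III-3 un ·: X^FY
F/IV-1 ? III-2×III-3: X^FX^F|X^FX^f
⇒ F over [I-1,I-2,II-1,II-2,III-1,III-2,III-3,IV-1]: 6 consistent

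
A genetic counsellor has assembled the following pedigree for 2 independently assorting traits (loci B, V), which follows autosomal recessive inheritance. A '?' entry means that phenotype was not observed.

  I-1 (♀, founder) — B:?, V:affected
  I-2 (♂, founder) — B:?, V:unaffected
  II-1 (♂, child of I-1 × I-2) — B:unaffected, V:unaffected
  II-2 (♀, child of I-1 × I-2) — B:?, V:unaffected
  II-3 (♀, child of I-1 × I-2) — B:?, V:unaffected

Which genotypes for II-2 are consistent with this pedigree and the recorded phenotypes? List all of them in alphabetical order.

II-2 ∈ {BB Vv, Bb Vv, bb Vv}

B/I-1 ? ·: BB|Bb|bb
B/I-2 ? ·: BB|Bb|bb
B/II-1 un I-1×I-2: BB|Bb
B/II-2 ? I-1×I-2: BB|Bb|bb
B/II-3 ? I-1×I-2: BB|Bb|bb
⇒ B over [I-1,I-2,II-1,II-2,II-3]: 45 consistent
V/I-1 aff ·: vv
V/I-2 un ·: VV|Vv
V/II-1 un I-1×I-2: Vv
V/II-2 un I-1×I-2: Vv
V/II-3 un I-1×I-2: Vv
⇒ V over [I-1,I-2,II-1,II-2,II-3]: 2 consistent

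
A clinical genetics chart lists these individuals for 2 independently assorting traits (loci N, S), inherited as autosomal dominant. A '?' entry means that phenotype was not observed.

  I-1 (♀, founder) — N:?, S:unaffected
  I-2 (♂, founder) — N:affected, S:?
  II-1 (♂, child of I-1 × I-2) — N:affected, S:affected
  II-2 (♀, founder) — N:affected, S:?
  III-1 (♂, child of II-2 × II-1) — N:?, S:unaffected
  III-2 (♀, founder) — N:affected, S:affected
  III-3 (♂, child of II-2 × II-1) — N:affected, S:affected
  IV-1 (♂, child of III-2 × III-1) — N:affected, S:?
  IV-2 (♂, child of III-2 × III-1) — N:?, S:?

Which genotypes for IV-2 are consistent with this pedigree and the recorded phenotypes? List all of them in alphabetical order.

N/I-1 ? ·: nn|Nn|NN
N/I-2 aff ·: Nn|NN
N/II-1 aff I-1×I-2: Nn|NN
N/II-2 aff ·: Nn|NN
N/III-1 ? II-2×II-1: nn|Nn|NN
N/III-2 aff ·: Nn|NN
N/III-3 aff II-2×II-1: Nn|NN
N/IV-1 aff III-2×III-1: Nn|NN
N/IV-2 ? III-2×III-1: nn|Nn|NN
⇒ N over [I-1,I-2,II-1,II-2,III-1,III-2,III-3,IV-1,IV-2]: 470 consistent
S/I-1 un ·: ss
S/I-2 ? ·: Ss|SS
S/II-1 aff I-1×I-2: Ss
S/II-2 ? ·: ss|Ss
S/III-1 un II-2×II-1: ss
S/III-2 aff ·: Ss|SS
S/III-3 aff II-2×II-1: Ss|SS
S/IV-1 ? III-2×III-1: ss|Ss
S/IV-2 ? III-2×III-1: ss|Ss
⇒ S over [I-1,I-2,II-1,II-2,III-1,III-2,III-3,IV-1,IV-2]: 30 consistent

IV-2 ∈ {NN Ss, NN ss, Nn Ss, Nn ss, nn Ss, nn ss}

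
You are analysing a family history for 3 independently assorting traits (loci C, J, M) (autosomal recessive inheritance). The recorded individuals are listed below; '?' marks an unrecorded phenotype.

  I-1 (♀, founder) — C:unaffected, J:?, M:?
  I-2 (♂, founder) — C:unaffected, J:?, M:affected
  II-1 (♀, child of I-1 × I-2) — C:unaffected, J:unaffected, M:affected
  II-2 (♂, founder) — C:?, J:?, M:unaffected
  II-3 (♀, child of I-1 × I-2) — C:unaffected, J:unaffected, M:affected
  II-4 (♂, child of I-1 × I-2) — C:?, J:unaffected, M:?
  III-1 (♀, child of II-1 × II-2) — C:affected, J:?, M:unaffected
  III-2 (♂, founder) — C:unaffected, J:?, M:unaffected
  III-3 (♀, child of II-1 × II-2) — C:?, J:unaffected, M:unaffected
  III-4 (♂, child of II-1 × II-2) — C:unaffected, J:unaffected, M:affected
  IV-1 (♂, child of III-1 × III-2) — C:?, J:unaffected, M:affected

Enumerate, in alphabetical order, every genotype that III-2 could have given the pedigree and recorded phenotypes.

III-2 ∈ {CC JJ Mm, CC Jj Mm, CC jj Mm, Cc JJ Mm, Cc Jj Mm, Cc jj Mm}

C/I-1 un ·: CC|Cc
C/I-2 un ·: CC|Cc
C/II-1 un I-1×I-2: Cc
C/II-2 ? ·: Cc|cc
C/II-3 un I-1×I-2: CC|Cc
C/II-4 ? I-1×I-2: CC|Cc|cc
C/III-1 aff II-1×II-2: cc
C/III-2 un ·: CC|Cc
C/III-3 ? II-1×II-2: CC|Cc|cc
C/III-4 un II-1×II-2: CC|Cc
C/IV-1 ? III-1×III-2: Cc|cc
⇒ C over [I-1,I-2,II-1,II-2,II-3,II-4,III-1,III-2,III-3,III-4,IV-1]: 336 consistent
J/I-1 ? ·: JJ|Jj|jj
J/I-2 ? ·: JJ|Jj|jj
J/II-1 un I-1×I-2: JJ|Jj
J/II-2 ? ·: JJ|Jj|jj
J/II-3 un I-1×I-2: JJ|Jj
J/II-4 un I-1×I-2: JJ|Jj
J/III-1 ? II-1×II-2: JJ|Jj|jj
J/III-2 ? ·: JJ|Jj|jj
J/III-3 un II-1×II-2: JJ|Jj
J/III-4 un II-1×II-2: JJ|Jj
J/IV-1 un III-1×III-2: JJ|Jj
⇒ J over [I-1,I-2,II-1,II-2,II-3,II-4,III-1,III-2,III-3,III-4,IV-1]: 1977 consistent
M/I-1 ? ·: Mm|mm
M/I-2 aff ·: mm
M/II-1 aff I-1×I-2: mm
M/II-2 un ·: Mm
M/II-3 aff I-1×I-2: mm
M/II-4 ? I-1×I-2: Mm|mm
M/III-1 un II-1×II-2: Mm
M/III-2 un ·: Mm
M/III-3 un II-1×II-2: Mm
M/III-4 aff II-1×II-2: mm
M/IV-1 aff III-1×III-2: mm
⇒ M over [I-1,I-2,II-1,II-2,II-3,II-4,III-1,III-2,III-3,III-4,IV-1]: 3 consistent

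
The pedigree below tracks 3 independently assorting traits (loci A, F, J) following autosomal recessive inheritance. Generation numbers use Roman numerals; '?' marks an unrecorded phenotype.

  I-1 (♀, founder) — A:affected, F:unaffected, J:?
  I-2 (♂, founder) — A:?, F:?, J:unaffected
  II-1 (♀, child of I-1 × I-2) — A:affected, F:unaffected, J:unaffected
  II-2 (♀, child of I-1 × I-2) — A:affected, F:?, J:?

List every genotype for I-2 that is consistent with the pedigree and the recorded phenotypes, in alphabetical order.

A/I-1 aff ·: aa
A/I-2 ? ·: Aa|aa
A/II-1 aff I-1×I-2: aa
A/II-2 aff I-1×I-2: aa
⇒ A over [I-1,I-2,II-1,II-2]: 2 consistent
F/I-1 un ·: FF|Ff
F/I-2 ? ·: FF|Ff|ff
F/II-1 un I-1×I-2: FF|Ff
F/II-2 ? I-1×I-2: FF|Ff|ff
⇒ F over [I-1,I-2,II-1,II-2]: 18 consistent
J/I-1 ? ·: JJ|Jj|jj
J/I-2 un ·: JJ|Jj
J/II-1 un I-1×I-2: JJ|Jj
J/II-2 ? I-1×I-2: JJ|Jj|jj
⇒ J over [I-1,I-2,II-1,II-2]: 18 consistent

I-2 ∈ {Aa FF JJ, Aa FF Jj, Aa Ff JJ, Aa Ff Jj, Aa ff JJ, Aa ff Jj, aa FF JJ, aa FF Jj, aa Ff JJ, aa Ff Jj, aa ff JJ, aa ff Jj}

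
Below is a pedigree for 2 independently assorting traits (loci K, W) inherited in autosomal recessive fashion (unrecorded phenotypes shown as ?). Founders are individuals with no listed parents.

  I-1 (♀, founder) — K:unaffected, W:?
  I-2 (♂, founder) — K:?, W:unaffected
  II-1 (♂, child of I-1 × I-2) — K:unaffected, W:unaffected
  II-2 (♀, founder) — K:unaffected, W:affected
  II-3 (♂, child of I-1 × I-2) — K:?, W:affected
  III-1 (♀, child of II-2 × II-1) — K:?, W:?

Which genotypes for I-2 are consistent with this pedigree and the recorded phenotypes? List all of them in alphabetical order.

K/I-1 un ·: KK|Kk
K/I-2 ? ·: KK|Kk|kk
K/II-1 un I-1×I-2: KK|Kk
K/II-2 un ·: KK|Kk
K/II-3 ? I-1×I-2: KK|Kk|kk
K/III-1 ? II-2×II-1: KK|Kk|kk
⇒ K over [I-1,I-2,II-1,II-2,II-3,III-1]: 74 consistent
W/I-1 ? ·: Ww|ww
W/I-2 un ·: Ww
W/II-1 un I-1×I-2: WW|Ww
W/II-2 aff ·: ww
W/II-3 aff I-1×I-2: ww
W/III-1 ? II-2×II-1: Ww|ww
⇒ W over [I-1,I-2,II-1,II-2,II-3,III-1]: 5 consistent

I-2 ∈ {KK Ww, Kk Ww, kk Ww}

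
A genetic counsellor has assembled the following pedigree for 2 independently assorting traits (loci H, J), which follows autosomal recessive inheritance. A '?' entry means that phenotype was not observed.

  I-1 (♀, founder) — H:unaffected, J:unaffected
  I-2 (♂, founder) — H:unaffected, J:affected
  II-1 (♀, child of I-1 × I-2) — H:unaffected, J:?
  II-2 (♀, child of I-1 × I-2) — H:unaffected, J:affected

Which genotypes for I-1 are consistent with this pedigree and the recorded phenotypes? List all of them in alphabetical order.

I-1 ∈ {HH Jj, Hh Jj}

H/I-1 un ·: HH|Hh
H/I-2 un ·: HH|Hh
H/II-1 un I-1×I-2: HH|Hh
H/II-2 un I-1×I-2: HH|Hh
⇒ H over [I-1,I-2,II-1,II-2]: 13 consistent
J/I-1 un ·: Jj
J/I-2 aff ·: jj
J/II-1 ? I-1×I-2: Jj|jj
J/II-2 aff I-1×I-2: jj
⇒ J over [I-1,I-2,II-1,II-2]: 2 consistent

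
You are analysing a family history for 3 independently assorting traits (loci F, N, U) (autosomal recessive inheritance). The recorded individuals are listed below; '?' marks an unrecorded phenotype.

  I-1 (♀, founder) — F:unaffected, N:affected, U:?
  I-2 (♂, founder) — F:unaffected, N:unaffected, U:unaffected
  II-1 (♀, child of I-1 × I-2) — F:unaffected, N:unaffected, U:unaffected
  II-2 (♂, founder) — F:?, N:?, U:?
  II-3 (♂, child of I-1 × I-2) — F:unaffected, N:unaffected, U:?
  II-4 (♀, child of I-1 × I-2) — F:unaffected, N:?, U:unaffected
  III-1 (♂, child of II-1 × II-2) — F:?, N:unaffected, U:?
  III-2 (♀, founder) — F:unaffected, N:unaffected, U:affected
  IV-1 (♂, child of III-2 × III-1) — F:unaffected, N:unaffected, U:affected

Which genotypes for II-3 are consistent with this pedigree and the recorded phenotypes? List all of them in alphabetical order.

II-3 ∈ {FF Nn UU, FF Nn Uu, FF Nn uu, Ff Nn UU, Ff Nn Uu, Ff Nn uu}

F/I-1 un ·: FF|Ff
F/I-2 un ·: FF|Ff
F/II-1 un I-1×I-2: FF|Ff
F/II-2 ? ·: FF|Ff|ff
F/II-3 un I-1×I-2: FF|Ff
F/II-4 un I-1×I-2: FF|Ff
F/III-1 ? II-1×II-2: FF|Ff|ff
F/III-2 un ·: FF|Ff
F/IV-1 un III-2×III-1: FF|Ff
⇒ F over [I-1,I-2,II-1,II-2,II-3,II-4,III-1,III-2,IV-1]: 446 consistent
N/I-1 aff ·: nn
N/I-2 un ·: NN|Nn
N/II-1 un I-1×I-2: Nn
N/II-2 ? ·: NN|Nn|nn
N/II-3 un I-1×I-2: Nn
N/II-4 ? I-1×I-2: Nn|nn
N/III-1 un II-1×II-2: NN|Nn
N/III-2 un ·: NN|Nn
N/IV-1 un III-2×III-1: NN|Nn
⇒ N over [I-1,I-2,II-1,II-2,II-3,II-4,III-1,III-2,IV-1]: 54 consistent
U/I-1 ? ·: UU|Uu|uu
U/I-2 un ·: UU|Uu
U/II-1 un I-1×I-2: UU|Uu
U/II-2 ? ·: UU|Uu|uu
U/II-3 ? I-1×I-2: UU|Uu|uu
U/II-4 un I-1×I-2: UU|Uu
U/III-1 ? II-1×II-2: Uu|uu
U/III-2 aff ·: uu
U/IV-1 aff III-2×III-1: uu
⇒ U over [I-1,I-2,II-1,II-2,II-3,II-4,III-1,III-2,IV-1]: 115 consistent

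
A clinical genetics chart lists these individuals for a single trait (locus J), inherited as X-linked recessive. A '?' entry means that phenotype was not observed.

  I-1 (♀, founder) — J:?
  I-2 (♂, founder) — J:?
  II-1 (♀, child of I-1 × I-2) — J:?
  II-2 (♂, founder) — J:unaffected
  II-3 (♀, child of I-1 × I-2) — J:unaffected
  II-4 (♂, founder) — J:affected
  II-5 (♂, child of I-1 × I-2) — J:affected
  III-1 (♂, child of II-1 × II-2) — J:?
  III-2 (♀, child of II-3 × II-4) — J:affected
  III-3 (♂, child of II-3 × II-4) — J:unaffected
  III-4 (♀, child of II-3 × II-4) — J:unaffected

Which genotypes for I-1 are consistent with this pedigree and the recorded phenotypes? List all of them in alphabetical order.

J/I-1 ? ·: X^JX^j|X^jX^j
J/I-2 ? ·: X^JY|X^jY
J/II-1 ? I-1×I-2: X^JX^J|X^JX^j|X^jX^j
J/II-2 un ·: X^JY
J/II-3 un I-1×I-2: X^JX^j
J/II-4 aff ·: X^jY
J/II-5 aff I-1×I-2: X^jY
J/III-1 ? II-1×II-2: X^JY|X^jY
J/III-2 aff II-3×II-4: X^jX^j
J/III-3 un II-3×II-4: X^JY
J/III-4 un II-3×II-4: X^JX^j
⇒ J over [I-1,I-2,II-1,II-2,II-3,II-4,II-5,III-1,III-2,III-3,III-4]: 8 consistent

I-1 ∈ {X^JX^j, X^jX^j}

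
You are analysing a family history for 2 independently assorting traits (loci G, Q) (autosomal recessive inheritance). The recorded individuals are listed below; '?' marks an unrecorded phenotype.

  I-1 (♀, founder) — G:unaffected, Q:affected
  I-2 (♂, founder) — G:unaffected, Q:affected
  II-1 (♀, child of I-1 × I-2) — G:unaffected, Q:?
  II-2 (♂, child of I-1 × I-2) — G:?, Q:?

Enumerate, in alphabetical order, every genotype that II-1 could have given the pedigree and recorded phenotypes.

G/I-1 un ·: GG|Gg
G/I-2 un ·: GG|Gg
G/II-1 un I-1×I-2: GG|Gg
G/II-2 ? I-1×I-2: GG|Gg|gg
⇒ G over [I-1,I-2,II-1,II-2]: 15 consistent
Q/I-1 aff ·: qq
Q/I-2 aff ·: qq
Q/II-1 ? I-1×I-2: qq
Q/II-2 ? I-1×I-2: qq
⇒ Q over [I-1,I-2,II-1,II-2]: 1 consistent

II-1 ∈ {GG qq, Gg qq}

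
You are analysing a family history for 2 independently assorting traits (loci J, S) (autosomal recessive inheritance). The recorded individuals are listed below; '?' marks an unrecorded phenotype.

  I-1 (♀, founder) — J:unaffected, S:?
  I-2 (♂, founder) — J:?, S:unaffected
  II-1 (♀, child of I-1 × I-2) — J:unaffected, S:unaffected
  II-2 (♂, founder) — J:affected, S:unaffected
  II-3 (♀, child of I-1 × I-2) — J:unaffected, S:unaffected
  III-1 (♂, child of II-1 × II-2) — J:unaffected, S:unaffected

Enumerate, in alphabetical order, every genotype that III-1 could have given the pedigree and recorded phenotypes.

J/I-1 un ·: JJ|Jj
J/I-2 ? ·: JJ|Jj|jj
J/II-1 un I-1×I-2: JJ|Jj
J/II-2 aff ·: jj
J/II-3 un I-1×I-2: JJ|Jj
J/III-1 un II-1×II-2: Jj
⇒ J over [I-1,I-2,II-1,II-2,II-3,III-1]: 15 consistent
S/I-1 ? ·: SS|Ss|ss
S/I-2 un ·: SS|Ss
S/II-1 un I-1×I-2: SS|Ss
S/II-2 un ·: SS|Ss
S/II-3 un I-1×I-2: SS|Ss
S/III-1 un II-1×II-2: SS|Ss
⇒ S over [I-1,I-2,II-1,II-2,II-3,III-1]: 53 consistent

III-1 ∈ {Jj SS, Jj Ss}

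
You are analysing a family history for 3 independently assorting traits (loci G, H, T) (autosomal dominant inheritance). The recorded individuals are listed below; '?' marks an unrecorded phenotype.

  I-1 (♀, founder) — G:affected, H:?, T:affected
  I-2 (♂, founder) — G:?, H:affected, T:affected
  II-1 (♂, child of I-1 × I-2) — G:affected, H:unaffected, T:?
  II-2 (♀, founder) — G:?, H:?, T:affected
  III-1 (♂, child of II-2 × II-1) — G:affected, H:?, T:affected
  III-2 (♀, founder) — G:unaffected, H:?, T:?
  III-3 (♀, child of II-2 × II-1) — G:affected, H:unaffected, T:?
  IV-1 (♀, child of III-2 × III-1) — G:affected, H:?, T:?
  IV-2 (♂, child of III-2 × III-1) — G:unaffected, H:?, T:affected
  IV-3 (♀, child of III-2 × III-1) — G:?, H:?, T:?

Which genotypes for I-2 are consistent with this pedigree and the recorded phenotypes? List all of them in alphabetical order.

I-2 ∈ {GG Hh TT, GG Hh Tt, Gg Hh TT, Gg Hh Tt, gg Hh TT, gg Hh Tt}

G/I-1 aff ·: Gg|GG
G/I-2 ? ·: gg|Gg|GG
G/II-1 aff I-1×I-2: Gg|GG
G/II-2 ? ·: gg|Gg|GG
G/III-1 aff II-2×II-1: Gg
G/III-2 un ·: gg
G/III-3 aff II-2×II-1: Gg|GG
G/IV-1 aff III-2×III-1: Gg
G/IV-2 un III-2×III-1: gg
G/IV-3 ? III-2×III-1: gg|Gg
⇒ G over [I-1,I-2,II-1,II-2,III-1,III-2,III-3,IV-1,IV-2,IV-3]: 74 consistent
H/I-1 ? ·: hh|Hh
H/I-2 aff ·: Hh
H/II-1 un I-1×I-2: hh
H/II-2 ? ·: hh|Hh
H/III-1 ? II-2×II-1: hh|Hh
H/III-2 ? ·: hh|Hh|HH
H/III-3 un II-2×II-1: hh
H/IV-1 ? III-2×III-1: hh|Hh|HH
H/IV-2 ? III-2×III-1: hh|Hh|HH
H/IV-3 ? III-2×III-1: hh|Hh|HH
⇒ H over [I-1,I-2,II-1,II-2,III-1,III-2,III-3,IV-1,IV-2,IV-3]: 126 consistent
T/I-1 aff ·: Tt|TT
T/I-2 aff ·: Tt|TT
T/II-1 ? I-1×I-2: tt|Tt|TT
T/II-2 aff ·: Tt|TT
T/III-1 aff II-2×II-1: Tt|TT
T/III-2 ? ·: tt|Tt|TT
T/III-3 ? II-2×II-1: tt|Tt|TT
T/IV-1 ? III-2×III-1: tt|Tt|TT
T/IV-2 aff III-2×III-1: Tt|TT
T/IV-3 ? III-2×III-1: tt|Tt|TT
⇒ T over [I-1,I-2,II-1,II-2,III-1,III-2,III-3,IV-1,IV-2,IV-3]: 1050 consistent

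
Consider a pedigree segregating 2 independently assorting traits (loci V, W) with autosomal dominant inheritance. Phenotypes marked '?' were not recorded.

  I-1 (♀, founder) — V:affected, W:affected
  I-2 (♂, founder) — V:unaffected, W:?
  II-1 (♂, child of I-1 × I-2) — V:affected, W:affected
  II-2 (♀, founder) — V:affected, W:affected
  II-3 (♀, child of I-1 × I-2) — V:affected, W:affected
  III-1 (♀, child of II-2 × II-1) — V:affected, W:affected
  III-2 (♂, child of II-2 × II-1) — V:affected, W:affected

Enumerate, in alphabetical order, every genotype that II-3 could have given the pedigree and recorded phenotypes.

V/I-1 aff ·: Vv|VV
V/I-2 un ·: vv
V/II-1 aff I-1×I-2: Vv
V/II-2 aff ·: Vv|VV
V/II-3 aff I-1×I-2: Vv
V/III-1 aff II-2×II-1: Vv|VV
V/III-2 aff II-2×II-1: Vv|VV
⇒ V over [I-1,I-2,II-1,II-2,II-3,III-1,III-2]: 16 consistent
W/I-1 aff ·: Ww|WW
W/I-2 ? ·: ww|Ww|WW
W/II-1 aff I-1×I-2: Ww|WW
W/II-2 aff ·: Ww|WW
W/II-3 aff I-1×I-2: Ww|WW
W/III-1 aff II-2×II-1: Ww|WW
W/III-2 aff II-2×II-1: Ww|WW
⇒ W over [I-1,I-2,II-1,II-2,II-3,III-1,III-2]: 99 consistent

II-3 ∈ {Vv WW, Vv Ww}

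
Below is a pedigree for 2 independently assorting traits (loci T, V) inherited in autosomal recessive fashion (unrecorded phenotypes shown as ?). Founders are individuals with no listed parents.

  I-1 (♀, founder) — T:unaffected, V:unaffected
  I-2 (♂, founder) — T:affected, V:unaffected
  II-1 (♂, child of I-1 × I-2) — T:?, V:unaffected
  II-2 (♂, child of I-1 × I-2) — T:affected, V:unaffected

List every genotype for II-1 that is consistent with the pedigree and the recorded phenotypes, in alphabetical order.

T/I-1 un ·: Tt
T/I-2 aff ·: tt
T/II-1 ? I-1×I-2: Tt|tt
T/II-2 aff I-1×I-2: tt
⇒ T over [I-1,I-2,II-1,II-2]: 2 consistent
V/I-1 un ·: VV|Vv
V/I-2 un ·: VV|Vv
V/II-1 un I-1×I-2: VV|Vv
V/II-2 un I-1×I-2: VV|Vv
⇒ V over [I-1,I-2,II-1,II-2]: 13 consistent

II-1 ∈ {Tt VV, Tt Vv, tt VV, tt Vv}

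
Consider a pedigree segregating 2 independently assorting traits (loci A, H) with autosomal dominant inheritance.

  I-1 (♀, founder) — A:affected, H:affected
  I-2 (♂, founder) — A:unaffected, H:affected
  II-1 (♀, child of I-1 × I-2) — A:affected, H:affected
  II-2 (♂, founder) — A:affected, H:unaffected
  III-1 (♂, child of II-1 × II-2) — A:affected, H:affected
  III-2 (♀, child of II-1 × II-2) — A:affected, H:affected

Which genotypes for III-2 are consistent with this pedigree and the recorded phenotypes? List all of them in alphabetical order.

III-2 ∈ {AA Hh, Aa Hh}

A/I-1 aff ·: Aa|AA
A/I-2 un ·: aa
A/II-1 aff I-1×I-2: Aa
A/II-2 aff ·: Aa|AA
A/III-1 aff II-1×II-2: Aa|AA
A/III-2 aff II-1×II-2: Aa|AA
⇒ A over [I-1,I-2,II-1,II-2,III-1,III-2]: 16 consistent
H/I-1 aff ·: Hh|HH
H/I-2 aff ·: Hh|HH
H/II-1 aff I-1×I-2: Hh|HH
H/II-2 un ·: hh
H/III-1 aff II-1×II-2: Hh
H/III-2 aff II-1×II-2: Hh
⇒ H over [I-1,I-2,II-1,II-2,III-1,III-2]: 7 consistent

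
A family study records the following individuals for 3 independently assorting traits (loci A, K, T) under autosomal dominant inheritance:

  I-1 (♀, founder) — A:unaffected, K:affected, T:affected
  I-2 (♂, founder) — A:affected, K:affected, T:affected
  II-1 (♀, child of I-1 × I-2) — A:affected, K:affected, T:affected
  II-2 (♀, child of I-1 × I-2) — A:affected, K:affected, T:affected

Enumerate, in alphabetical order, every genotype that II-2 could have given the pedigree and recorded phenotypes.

II-2 ∈ {Aa KK TT, Aa KK Tt, Aa Kk TT, Aa Kk Tt}

A/I-1 un ·: aa
A/I-2 aff ·: Aa|AA
A/II-1 aff I-1×I-2: Aa
A/II-2 aff I-1×I-2: Aa
⇒ A over [I-1,I-2,II-1,II-2]: 2 consistent
K/I-1 aff ·: Kk|KK
K/I-2 aff ·: Kk|KK
K/II-1 aff I-1×I-2: Kk|KK
K/II-2 aff I-1×I-2: Kk|KK
⇒ K over [I-1,I-2,II-1,II-2]: 13 consistent
T/I-1 aff ·: Tt|TT
T/I-2 aff ·: Tt|TT
T/II-1 aff I-1×I-2: Tt|TT
T/II-2 aff I-1×I-2: Tt|TT
⇒ T over [I-1,I-2,II-1,II-2]: 13 consistent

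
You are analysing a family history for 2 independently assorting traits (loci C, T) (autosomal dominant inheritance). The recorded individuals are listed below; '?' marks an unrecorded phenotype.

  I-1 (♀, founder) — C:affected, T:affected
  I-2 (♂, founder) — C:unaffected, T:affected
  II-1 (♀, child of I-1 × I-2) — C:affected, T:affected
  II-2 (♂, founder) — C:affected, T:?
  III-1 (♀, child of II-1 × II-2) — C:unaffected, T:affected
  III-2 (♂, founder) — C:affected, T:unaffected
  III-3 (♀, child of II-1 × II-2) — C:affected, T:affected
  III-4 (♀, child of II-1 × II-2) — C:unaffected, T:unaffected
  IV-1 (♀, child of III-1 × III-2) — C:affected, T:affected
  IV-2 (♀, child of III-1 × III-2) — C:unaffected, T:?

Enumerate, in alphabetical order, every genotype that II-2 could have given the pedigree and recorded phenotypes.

II-2 ∈ {Cc Tt, Cc tt}

C/I-1 aff ·: Cc|CC
C/I-2 un ·: cc
C/II-1 aff I-1×I-2: Cc
C/II-2 aff ·: Cc
C/III-1 un II-1×II-2: cc
C/III-2 aff ·: Cc
C/III-3 aff II-1×II-2: Cc|CC
C/III-4 un II-1×II-2: cc
C/IV-1 aff III-1×III-2: Cc
C/IV-2 un III-1×III-2: cc
⇒ C over [I-1,I-2,II-1,II-2,III-1,III-2,III-3,III-4,IV-1,IV-2]: 4 consistent
T/I-1 aff ·: Tt|TT
T/I-2 aff ·: Tt|TT
T/II-1 aff I-1×I-2: Tt
T/II-2 ? ·: tt|Tt
T/III-1 aff II-1×II-2: Tt|TT
T/III-2 un ·: tt
T/III-3 aff II-1×II-2: Tt|TT
T/III-4 un II-1×II-2: tt
T/IV-1 aff III-1×III-2: Tt
T/IV-2 ? III-1×III-2: tt|Tt
⇒ T over [I-1,I-2,II-1,II-2,III-1,III-2,III-3,III-4,IV-1,IV-2]: 24 consistent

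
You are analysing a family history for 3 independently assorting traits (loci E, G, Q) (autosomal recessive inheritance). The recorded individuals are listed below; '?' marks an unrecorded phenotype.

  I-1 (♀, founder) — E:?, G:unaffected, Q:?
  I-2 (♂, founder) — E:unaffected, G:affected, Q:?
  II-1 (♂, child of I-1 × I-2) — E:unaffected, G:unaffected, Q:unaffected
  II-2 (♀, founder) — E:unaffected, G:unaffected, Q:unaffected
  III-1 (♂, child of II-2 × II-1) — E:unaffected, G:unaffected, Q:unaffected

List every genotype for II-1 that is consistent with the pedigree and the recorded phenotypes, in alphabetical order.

E/I-1 ? ·: EE|Ee|ee
E/I-2 un ·: EE|Ee
E/II-1 un I-1×I-2: EE|Ee
E/II-2 un ·: EE|Ee
E/III-1 un II-2×II-1: EE|Ee
⇒ E over [I-1,I-2,II-1,II-2,III-1]: 32 consistent
G/I-1 un ·: GG|Gg
G/I-2 aff ·: gg
G/II-1 un I-1×I-2: Gg
G/II-2 un ·: GG|Gg
G/III-1 un II-2×II-1: GG|Gg
⇒ G over [I-1,I-2,II-1,II-2,III-1]: 8 consistent
Q/I-1 ? ·: QQ|Qq|qq
Q/I-2 ? ·: QQ|Qq|qq
Q/II-1 un I-1×I-2: QQ|Qq
Q/II-2 un ·: QQ|Qq
Q/III-1 un II-2×II-1: QQ|Qq
⇒ Q over [I-1,I-2,II-1,II-2,III-1]: 40 consistent

II-1 ∈ {EE Gg QQ, EE Gg Qq, Ee Gg QQ, Ee Gg Qq}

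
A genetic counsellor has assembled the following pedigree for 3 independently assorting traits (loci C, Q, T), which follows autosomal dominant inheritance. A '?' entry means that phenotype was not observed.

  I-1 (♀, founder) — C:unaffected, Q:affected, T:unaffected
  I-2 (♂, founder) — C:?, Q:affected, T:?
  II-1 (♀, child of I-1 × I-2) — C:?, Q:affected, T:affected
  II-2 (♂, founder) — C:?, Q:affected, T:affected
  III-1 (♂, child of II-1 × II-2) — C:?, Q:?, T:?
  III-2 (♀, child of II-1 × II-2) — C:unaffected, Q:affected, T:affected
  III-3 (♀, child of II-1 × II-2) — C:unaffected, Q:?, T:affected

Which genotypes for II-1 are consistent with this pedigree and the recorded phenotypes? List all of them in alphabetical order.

II-1 ∈ {Cc QQ Tt, Cc Qq Tt, cc QQ Tt, cc Qq Tt}

C/I-1 un ·: cc
C/I-2 ? ·: cc|Cc|CC
C/II-1 ? I-1×I-2: cc|Cc
C/II-2 ? ·: cc|Cc
C/III-1 ? II-1×II-2: cc|Cc|CC
C/III-2 un II-1×II-2: cc
C/III-3 un II-1×II-2: cc
⇒ C over [I-1,I-2,II-1,II-2,III-1,III-2,III-3]: 16 consistent
Q/I-1 aff ·: Qq|QQ
Q/I-2 aff ·: Qq|QQ
Q/II-1 aff I-1×I-2: Qq|QQ
Q/II-2 aff ·: Qq|QQ
Q/III-1 ? II-1×II-2: qq|Qq|QQ
Q/III-2 aff II-1×II-2: Qq|QQ
Q/III-3 ? II-1×II-2: qq|Qq|QQ
⇒ Q over [I-1,I-2,II-1,II-2,III-1,III-2,III-3]: 114 consistent
T/I-1 un ·: tt
T/I-2 ? ·: Tt|TT
T/II-1 aff I-1×I-2: Tt
T/II-2 aff ·: Tt|TT
T/III-1 ? II-1×II-2: tt|Tt|TT
T/III-2 aff II-1×II-2: Tt|TT
T/III-3 aff II-1×II-2: Tt|TT
⇒ T over [I-1,I-2,II-1,II-2,III-1,III-2,III-3]: 40 consistent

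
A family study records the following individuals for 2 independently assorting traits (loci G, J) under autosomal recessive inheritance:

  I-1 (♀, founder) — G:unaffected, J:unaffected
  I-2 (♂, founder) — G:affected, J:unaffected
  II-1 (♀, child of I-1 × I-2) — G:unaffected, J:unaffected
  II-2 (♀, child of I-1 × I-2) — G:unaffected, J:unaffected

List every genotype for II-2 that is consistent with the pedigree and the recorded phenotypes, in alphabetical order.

G/I-1 un ·: GG|Gg
G/I-2 aff ·: gg
G/II-1 un I-1×I-2: Gg
G/II-2 un I-1×I-2: Gg
⇒ G over [I-1,I-2,II-1,II-2]: 2 consistent
J/I-1 un ·: JJ|Jj
J/I-2 un ·: JJ|Jj
J/II-1 un I-1×I-2: JJ|Jj
J/II-2 un I-1×I-2: JJ|Jj
⇒ J over [I-1,I-2,II-1,II-2]: 13 consistent

II-2 ∈ {Gg JJ, Gg Jj}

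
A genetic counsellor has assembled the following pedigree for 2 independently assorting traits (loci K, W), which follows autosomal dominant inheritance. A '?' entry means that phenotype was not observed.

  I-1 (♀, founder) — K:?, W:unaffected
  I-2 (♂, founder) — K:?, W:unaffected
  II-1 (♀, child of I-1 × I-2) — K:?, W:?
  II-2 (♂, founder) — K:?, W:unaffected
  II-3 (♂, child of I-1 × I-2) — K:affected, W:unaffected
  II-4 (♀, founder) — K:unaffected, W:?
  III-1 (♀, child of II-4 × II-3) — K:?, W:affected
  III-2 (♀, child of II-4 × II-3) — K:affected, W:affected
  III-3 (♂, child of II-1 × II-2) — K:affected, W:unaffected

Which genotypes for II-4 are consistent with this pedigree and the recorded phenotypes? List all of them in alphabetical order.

II-4 ∈ {kk WW, kk Ww}

K/I-1 ? ·: kk|Kk|KK
K/I-2 ? ·: kk|Kk|KK
K/II-1 ? I-1×I-2: kk|Kk|KK
K/II-2 ? ·: kk|Kk|KK
K/II-3 aff I-1×I-2: Kk|KK
K/II-4 un ·: kk
K/III-1 ? II-4×II-3: kk|Kk
K/III-2 aff II-4×II-3: Kk
K/III-3 aff II-1×II-2: Kk|KK
⇒ K over [I-1,I-2,II-1,II-2,II-3,II-4,III-1,III-2,III-3]: 139 consistent
W/I-1 un ·: ww
W/I-2 un ·: ww
W/II-1 ? I-1×I-2: ww
W/II-2 un ·: ww
W/II-3 un I-1×I-2: ww
W/II-4 ? ·: Ww|WW
W/III-1 aff II-4×II-3: Ww
W/III-2 aff II-4×II-3: Ww
W/III-3 un II-1×II-2: ww
⇒ W over [I-1,I-2,II-1,II-2,II-3,II-4,III-1,III-2,III-3]: 2 consistent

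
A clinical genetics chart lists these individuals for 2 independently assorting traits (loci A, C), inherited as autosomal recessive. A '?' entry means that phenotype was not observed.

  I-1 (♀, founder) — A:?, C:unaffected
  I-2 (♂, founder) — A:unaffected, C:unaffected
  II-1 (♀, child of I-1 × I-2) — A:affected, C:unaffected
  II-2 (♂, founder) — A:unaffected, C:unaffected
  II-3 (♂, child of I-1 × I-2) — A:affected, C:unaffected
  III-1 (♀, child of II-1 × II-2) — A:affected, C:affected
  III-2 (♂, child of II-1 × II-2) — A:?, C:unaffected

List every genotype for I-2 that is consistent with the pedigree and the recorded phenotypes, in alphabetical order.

I-2 ∈ {Aa CC, Aa Cc}

A/I-1 ? ·: Aa|aa
A/I-2 un ·: Aa
A/II-1 aff I-1×I-2: aa
A/II-2 un ·: Aa
A/II-3 aff I-1×I-2: aa
A/III-1 aff II-1×II-2: aa
A/III-2 ? II-1×II-2: Aa|aa
⇒ A over [I-1,I-2,II-1,II-2,II-3,III-1,III-2]: 4 consistent
C/I-1 un ·: CC|Cc
C/I-2 un ·: CC|Cc
C/II-1 un I-1×I-2: Cc
C/II-2 un ·: Cc
C/II-3 un I-1×I-2: CC|Cc
C/III-1 aff II-1×II-2: cc
C/III-2 un II-1×II-2: CC|Cc
⇒ C over [I-1,I-2,II-1,II-2,II-3,III-1,III-2]: 12 consistent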